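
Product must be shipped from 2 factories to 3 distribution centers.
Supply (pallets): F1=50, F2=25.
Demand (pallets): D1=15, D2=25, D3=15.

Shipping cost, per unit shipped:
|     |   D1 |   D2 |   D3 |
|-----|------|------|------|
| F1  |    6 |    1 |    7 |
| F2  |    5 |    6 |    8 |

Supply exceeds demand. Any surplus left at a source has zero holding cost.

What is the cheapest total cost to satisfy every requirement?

205

One minimum-cost allocation:
  F1–D2: 25 pallets
  F1–D3: 15 pallets
  F2–D1: 15 pallets
Total cost = 205.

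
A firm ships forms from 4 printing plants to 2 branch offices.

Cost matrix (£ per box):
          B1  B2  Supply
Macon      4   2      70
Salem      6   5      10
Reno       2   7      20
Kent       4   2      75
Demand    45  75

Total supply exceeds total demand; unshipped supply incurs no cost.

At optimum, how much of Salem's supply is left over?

10

An optimal plan:
  Macon→B2: 70 boxes
  Reno→B1: 20 boxes
  Kent→B1: 25 boxes
  Kent→B2: 5 boxes
Total cost = £290.
Salem ships 0 of its 10, leaving 10.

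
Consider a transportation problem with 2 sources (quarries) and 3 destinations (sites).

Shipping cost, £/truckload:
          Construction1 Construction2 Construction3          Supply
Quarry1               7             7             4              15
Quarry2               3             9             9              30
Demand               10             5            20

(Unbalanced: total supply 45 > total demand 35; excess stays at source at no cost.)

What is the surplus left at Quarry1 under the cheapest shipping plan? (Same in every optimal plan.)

0

An optimal plan:
  Quarry1–Construction3: 15 × £4 = £60
  Quarry2–Construction1: 10 × £3 = £30
  Quarry2–Construction2: 5 × £9 = £45
  Quarry2–Construction3: 5 × £9 = £45
Total cost = £180.
Quarry1 ships 15 of its 15, leaving 0.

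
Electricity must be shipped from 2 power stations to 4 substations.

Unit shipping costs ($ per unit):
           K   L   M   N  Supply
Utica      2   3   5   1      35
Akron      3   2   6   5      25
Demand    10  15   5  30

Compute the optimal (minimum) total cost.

One minimum-cost allocation:
  Utica to K: 5 MWh
  Utica to N: 30 MWh
  Akron to K: 5 MWh
  Akron to L: 15 MWh
  Akron to M: 5 MWh
Total cost = $115.
(Supply check: Utica ships 35; Akron ships 25.)

115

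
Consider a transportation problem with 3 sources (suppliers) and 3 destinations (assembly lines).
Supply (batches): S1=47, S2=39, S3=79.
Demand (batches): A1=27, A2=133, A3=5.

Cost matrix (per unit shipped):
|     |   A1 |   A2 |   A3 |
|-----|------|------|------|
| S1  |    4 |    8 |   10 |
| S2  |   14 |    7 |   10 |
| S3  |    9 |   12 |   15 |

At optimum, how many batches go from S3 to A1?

0

Optimal shipments:
  S1–A1: 27 × 4 = 108
  S1–A2: 15 × 8 = 120
  S1–A3: 5 × 10 = 50
  S2–A2: 39 × 7 = 273
  S3–A2: 79 × 12 = 948
Total cost = 1499.
The route S3→A1 is not used.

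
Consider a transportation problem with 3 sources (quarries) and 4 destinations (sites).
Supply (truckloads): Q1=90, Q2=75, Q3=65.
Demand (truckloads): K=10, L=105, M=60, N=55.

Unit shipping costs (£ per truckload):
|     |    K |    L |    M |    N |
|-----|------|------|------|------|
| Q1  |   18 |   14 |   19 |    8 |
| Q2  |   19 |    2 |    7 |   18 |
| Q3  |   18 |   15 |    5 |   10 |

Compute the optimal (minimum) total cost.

1490

A cheapest plan:
  Q1→K: 5 × £18 = £90
  Q1→L: 30 × £14 = £420
  Q1→N: 55 × £8 = £440
  Q2→L: 75 × £2 = £150
  Q3→K: 5 × £18 = £90
  Q3→M: 60 × £5 = £300
Total = 90 + 420 + 440 + 150 + 90 + 300 = £1490.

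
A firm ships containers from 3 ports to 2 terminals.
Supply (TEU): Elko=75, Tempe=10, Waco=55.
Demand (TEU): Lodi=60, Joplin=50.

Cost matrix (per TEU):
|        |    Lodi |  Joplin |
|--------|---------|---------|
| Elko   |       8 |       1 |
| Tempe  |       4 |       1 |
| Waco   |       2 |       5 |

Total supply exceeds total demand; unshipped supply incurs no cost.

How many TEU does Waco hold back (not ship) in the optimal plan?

0

An optimal plan:
  Elko to Joplin: 50 TEU
  Tempe to Lodi: 5 TEU
  Waco to Lodi: 55 TEU
Total cost = 180.
Waco ships 55 of its 55, leaving 0.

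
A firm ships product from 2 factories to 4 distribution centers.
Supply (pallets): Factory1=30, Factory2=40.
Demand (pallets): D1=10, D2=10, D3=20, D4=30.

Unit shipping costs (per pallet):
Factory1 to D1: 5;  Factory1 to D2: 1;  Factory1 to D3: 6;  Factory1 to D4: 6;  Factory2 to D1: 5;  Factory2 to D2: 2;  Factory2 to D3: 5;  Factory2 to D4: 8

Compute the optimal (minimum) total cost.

Optimal allocation:
  Factory1->D4: 30 × 6 = 180
  Factory2->D1: 10 × 5 = 50
  Factory2->D2: 10 × 2 = 20
  Factory2->D3: 20 × 5 = 100
Total = 180 + 50 + 20 + 100 = 350.

350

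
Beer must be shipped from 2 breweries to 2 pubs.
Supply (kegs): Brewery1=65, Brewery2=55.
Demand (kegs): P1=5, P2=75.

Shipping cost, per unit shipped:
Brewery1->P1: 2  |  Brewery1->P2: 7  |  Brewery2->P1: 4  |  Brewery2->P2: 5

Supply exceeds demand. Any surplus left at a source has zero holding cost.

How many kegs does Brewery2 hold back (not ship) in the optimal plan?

An optimal plan:
  Brewery1 to P1: 5 × 2 = 10
  Brewery1 to P2: 20 × 7 = 140
  Brewery2 to P2: 55 × 5 = 275
Total cost = 425.
Brewery2 ships 55 of its 55, leaving 0.

0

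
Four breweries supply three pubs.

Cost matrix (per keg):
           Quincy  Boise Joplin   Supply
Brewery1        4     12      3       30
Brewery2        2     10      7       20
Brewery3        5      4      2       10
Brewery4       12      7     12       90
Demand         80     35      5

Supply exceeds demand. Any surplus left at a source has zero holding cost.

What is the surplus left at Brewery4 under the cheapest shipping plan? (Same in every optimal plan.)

An optimal plan:
  Brewery1 to Quincy: 30 × 4 = 120
  Brewery2 to Quincy: 20 × 2 = 40
  Brewery3 to Quincy: 5 × 5 = 25
  Brewery3 to Joplin: 5 × 2 = 10
  Brewery4 to Quincy: 25 × 12 = 300
  Brewery4 to Boise: 35 × 7 = 245
Total cost = 740.
Brewery4 ships 60 of its 90, leaving 30.

30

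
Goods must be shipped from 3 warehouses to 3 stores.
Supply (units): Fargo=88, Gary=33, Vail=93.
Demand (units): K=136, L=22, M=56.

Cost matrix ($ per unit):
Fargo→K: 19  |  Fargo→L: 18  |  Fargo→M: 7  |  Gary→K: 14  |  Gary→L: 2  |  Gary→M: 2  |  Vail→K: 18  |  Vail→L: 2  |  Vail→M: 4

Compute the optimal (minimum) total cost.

A cheapest plan:
  Fargo–K: 88 × $19 = $1672
  Gary–K: 33 × $14 = $462
  Vail–K: 15 × $18 = $270
  Vail–L: 22 × $2 = $44
  Vail–M: 56 × $4 = $224
Total = 1672 + 462 + 270 + 44 + 224 = $2672.

2672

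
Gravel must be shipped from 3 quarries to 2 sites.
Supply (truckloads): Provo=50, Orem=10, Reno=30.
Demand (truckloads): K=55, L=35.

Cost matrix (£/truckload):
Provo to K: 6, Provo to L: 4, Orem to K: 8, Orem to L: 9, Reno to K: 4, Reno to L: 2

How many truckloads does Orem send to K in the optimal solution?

10

The minimum-cost plan:
  Provo to K: 15 × £6 = £90
  Provo to L: 35 × £4 = £140
  Orem to K: 10 × £8 = £80
  Reno to K: 30 × £4 = £120
Total cost = £430.
So Orem→K carries 10 truckloads.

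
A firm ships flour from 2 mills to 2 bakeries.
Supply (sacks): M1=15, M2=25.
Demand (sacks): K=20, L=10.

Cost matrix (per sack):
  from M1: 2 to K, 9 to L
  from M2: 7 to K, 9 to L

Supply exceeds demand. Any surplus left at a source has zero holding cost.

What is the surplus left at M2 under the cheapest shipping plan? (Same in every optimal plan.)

Minimum-cost shipments:
  M1–K: 15 × 2 = 30
  M2–K: 5 × 7 = 35
  M2–L: 10 × 9 = 90
Total cost = 155.
M2 ships 15 of its 25, leaving 10.

10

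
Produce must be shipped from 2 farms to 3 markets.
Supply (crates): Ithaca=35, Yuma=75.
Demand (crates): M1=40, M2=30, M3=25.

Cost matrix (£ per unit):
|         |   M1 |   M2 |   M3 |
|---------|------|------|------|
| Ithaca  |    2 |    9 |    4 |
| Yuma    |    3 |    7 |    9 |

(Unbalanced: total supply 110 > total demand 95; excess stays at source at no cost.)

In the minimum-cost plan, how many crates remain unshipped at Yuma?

15

An optimal plan:
  Ithaca–M1: 10 crates
  Ithaca–M3: 25 crates
  Yuma–M1: 30 crates
  Yuma–M2: 30 crates
Total cost = £420.
Yuma ships 60 of its 75, leaving 15.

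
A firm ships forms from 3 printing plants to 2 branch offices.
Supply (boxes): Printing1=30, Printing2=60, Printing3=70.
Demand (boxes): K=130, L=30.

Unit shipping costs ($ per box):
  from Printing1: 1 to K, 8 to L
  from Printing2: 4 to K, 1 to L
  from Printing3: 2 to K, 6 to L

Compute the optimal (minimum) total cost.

320

One minimum-cost allocation:
  Printing1 to K: 30 × $1 = $30
  Printing2 to K: 30 × $4 = $120
  Printing2 to L: 30 × $1 = $30
  Printing3 to K: 70 × $2 = $140
Total = 30 + 120 + 30 + 140 = $320.
(Supply check: Printing1 ships 30; Printing2 ships 60; Printing3 ships 70.)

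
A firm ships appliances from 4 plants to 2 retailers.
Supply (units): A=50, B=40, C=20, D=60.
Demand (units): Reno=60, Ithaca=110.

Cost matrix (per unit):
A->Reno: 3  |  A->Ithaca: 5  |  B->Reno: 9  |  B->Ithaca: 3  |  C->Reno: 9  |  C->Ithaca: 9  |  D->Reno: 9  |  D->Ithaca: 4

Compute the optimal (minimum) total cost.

An optimal shipping plan:
  A–Reno: 50 × 3 = 150
  B–Ithaca: 40 × 3 = 120
  C–Reno: 10 × 9 = 90
  C–Ithaca: 10 × 9 = 90
  D–Ithaca: 60 × 4 = 240
Total = 150 + 120 + 90 + 90 + 240 = 690.

690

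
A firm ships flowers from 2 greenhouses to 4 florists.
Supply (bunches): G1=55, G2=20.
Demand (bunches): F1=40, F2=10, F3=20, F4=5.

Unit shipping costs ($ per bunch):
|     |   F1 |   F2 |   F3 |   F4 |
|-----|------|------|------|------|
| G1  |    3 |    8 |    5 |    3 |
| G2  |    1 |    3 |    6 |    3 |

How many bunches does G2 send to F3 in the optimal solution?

0

The minimum-cost plan:
  G1->F1: 30 bunches
  G1->F3: 20 bunches
  G1->F4: 5 bunches
  G2->F1: 10 bunches
  G2->F2: 10 bunches
Total cost = $245.
The route G2→F3 is not used.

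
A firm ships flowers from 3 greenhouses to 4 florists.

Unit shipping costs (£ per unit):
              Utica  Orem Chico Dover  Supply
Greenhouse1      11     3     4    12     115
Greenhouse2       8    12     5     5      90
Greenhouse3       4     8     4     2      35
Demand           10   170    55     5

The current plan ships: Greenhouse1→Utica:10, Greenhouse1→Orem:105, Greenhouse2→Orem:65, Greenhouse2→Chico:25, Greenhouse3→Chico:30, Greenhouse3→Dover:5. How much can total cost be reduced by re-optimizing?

Current plan cost = 10·11 + 105·3 + 65·12 + 25·5 + 30·4 + 5·2 = £1460.
Optimal plan:
  Greenhouse1->Orem: 115 bunches
  Greenhouse2->Orem: 30 bunches
  Greenhouse2->Chico: 55 bunches
  Greenhouse2->Dover: 5 bunches
  Greenhouse3->Utica: 10 bunches
  Greenhouse3->Orem: 25 bunches
Optimal cost = £1245.
Saving = 1460 − 1245 = £215.

215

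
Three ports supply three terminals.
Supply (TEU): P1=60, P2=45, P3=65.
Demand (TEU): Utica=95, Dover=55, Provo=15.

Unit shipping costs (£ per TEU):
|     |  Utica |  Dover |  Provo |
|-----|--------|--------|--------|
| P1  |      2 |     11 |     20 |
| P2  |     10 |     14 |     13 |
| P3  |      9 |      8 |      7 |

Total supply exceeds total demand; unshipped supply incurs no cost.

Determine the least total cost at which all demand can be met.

1045

A cheapest plan:
  P1 to Utica: 60 × £2 = £120
  P2 to Utica: 35 × £10 = £350
  P2 to Dover: 5 × £14 = £70
  P3 to Dover: 50 × £8 = £400
  P3 to Provo: 15 × £7 = £105
Total = 120 + 350 + 70 + 400 + 105 = £1045.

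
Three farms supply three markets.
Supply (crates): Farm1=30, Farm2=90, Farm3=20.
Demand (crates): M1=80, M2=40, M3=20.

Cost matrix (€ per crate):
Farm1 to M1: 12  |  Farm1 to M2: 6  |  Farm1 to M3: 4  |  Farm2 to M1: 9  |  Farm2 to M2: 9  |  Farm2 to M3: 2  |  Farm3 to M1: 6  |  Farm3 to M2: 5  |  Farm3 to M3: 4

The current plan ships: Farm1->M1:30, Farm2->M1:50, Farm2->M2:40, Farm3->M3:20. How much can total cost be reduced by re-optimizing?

Current plan cost = 30·12 + 50·9 + 40·9 + 20·4 = €1250.
Optimal plan:
  Farm1->M2: 30 × €6 = €180
  Farm2->M1: 70 × €9 = €630
  Farm2->M3: 20 × €2 = €40
  Farm3->M1: 10 × €6 = €60
  Farm3->M2: 10 × €5 = €50
Optimal cost = €960.
Saving = 1250 − 960 = €290.

290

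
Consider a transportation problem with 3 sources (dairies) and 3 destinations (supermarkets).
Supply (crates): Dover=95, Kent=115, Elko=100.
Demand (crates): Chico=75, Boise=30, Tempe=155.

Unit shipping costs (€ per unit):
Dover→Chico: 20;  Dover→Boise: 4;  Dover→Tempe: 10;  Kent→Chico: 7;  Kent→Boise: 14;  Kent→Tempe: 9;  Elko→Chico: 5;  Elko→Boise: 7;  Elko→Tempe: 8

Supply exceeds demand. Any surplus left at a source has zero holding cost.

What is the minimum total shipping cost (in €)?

1880

An optimal shipping plan:
  Dover to Boise: 30 crates
  Dover to Tempe: 15 crates
  Kent to Tempe: 115 crates
  Elko to Chico: 75 crates
  Elko to Tempe: 25 crates
Total cost = €1880.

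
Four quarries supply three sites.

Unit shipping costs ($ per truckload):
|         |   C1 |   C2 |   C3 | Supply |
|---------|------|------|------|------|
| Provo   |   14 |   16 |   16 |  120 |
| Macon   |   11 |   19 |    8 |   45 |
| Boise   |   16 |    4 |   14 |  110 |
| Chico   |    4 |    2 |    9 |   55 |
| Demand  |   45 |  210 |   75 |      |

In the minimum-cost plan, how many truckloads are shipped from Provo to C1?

45

Optimal shipments:
  Provo->C1: 45 × $14 = $630
  Provo->C2: 45 × $16 = $720
  Provo->C3: 30 × $16 = $480
  Macon->C3: 45 × $8 = $360
  Boise->C2: 110 × $4 = $440
  Chico->C2: 55 × $2 = $110
Total cost = $2740.
So Provo→C1 carries 45 truckloads.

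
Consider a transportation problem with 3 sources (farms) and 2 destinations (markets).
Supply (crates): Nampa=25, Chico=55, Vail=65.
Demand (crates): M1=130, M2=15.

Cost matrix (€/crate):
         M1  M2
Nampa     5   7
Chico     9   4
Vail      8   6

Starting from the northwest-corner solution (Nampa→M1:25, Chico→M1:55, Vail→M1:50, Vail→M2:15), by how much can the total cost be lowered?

45

Current plan cost = 25·5 + 55·9 + 50·8 + 15·6 = €1110.
Optimal plan:
  Nampa→M1: 25 × €5 = €125
  Chico→M1: 40 × €9 = €360
  Chico→M2: 15 × €4 = €60
  Vail→M1: 65 × €8 = €520
Optimal cost = €1065.
Saving = 1110 − 1065 = €45.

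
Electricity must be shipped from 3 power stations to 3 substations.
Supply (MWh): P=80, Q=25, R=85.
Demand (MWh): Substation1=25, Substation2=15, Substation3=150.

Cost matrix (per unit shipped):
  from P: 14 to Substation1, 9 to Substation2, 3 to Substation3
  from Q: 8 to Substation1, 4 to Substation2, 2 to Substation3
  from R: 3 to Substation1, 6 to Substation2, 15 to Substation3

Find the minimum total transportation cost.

An optimal shipping plan:
  P->Substation3: 80 × 3 = 240
  Q->Substation3: 25 × 2 = 50
  R->Substation1: 25 × 3 = 75
  R->Substation2: 15 × 6 = 90
  R->Substation3: 45 × 15 = 675
Total = 240 + 50 + 75 + 90 + 675 = 1130.

1130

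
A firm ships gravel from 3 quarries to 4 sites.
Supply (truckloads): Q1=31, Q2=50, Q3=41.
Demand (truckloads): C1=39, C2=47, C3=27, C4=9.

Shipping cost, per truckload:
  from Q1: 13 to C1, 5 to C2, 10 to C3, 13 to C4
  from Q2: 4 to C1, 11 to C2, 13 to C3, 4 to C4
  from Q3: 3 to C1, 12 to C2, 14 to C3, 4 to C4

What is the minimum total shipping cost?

835

A cheapest plan:
  Q1→C2: 31 × 5 = 155
  Q2→C2: 16 × 11 = 176
  Q2→C3: 27 × 13 = 351
  Q2→C4: 7 × 4 = 28
  Q3→C1: 39 × 3 = 117
  Q3→C4: 2 × 4 = 8
Total = 155 + 176 + 351 + 28 + 117 + 8 = 835.
(Supply check: Q1 ships 31; Q2 ships 50; Q3 ships 41.)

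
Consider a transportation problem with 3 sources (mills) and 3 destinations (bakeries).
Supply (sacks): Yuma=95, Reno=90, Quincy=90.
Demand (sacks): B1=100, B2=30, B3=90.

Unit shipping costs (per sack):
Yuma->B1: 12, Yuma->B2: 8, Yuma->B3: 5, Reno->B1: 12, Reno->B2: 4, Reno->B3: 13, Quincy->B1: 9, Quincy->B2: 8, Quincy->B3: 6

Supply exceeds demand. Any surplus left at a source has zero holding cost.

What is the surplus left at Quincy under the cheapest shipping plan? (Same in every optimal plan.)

An optimal plan:
  Yuma->B3: 90 × 5 = 450
  Reno->B1: 10 × 12 = 120
  Reno->B2: 30 × 4 = 120
  Quincy->B1: 90 × 9 = 810
Total cost = 1500.
Quincy ships 90 of its 90, leaving 0.

0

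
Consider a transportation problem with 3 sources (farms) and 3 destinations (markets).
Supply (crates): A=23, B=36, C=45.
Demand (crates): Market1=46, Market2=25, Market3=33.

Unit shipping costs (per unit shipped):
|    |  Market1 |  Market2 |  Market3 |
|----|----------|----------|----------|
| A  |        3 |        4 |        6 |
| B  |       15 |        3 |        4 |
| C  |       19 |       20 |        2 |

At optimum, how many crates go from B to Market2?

25

Optimal shipments:
  A–Market1: 23 crates
  B–Market1: 11 crates
  B–Market2: 25 crates
  C–Market1: 12 crates
  C–Market3: 33 crates
Total cost = 603.
So B→Market2 carries 25 crates.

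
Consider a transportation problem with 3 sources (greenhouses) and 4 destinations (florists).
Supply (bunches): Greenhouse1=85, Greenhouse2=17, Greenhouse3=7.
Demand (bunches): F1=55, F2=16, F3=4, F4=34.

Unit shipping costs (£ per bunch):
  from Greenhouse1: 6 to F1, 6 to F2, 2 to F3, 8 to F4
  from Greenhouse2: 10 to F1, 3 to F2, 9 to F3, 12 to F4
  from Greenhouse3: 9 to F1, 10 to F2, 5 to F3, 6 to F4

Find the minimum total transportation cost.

An optimal shipping plan:
  Greenhouse1 to F1: 54 × £6 = £324
  Greenhouse1 to F3: 4 × £2 = £8
  Greenhouse1 to F4: 27 × £8 = £216
  Greenhouse2 to F1: 1 × £10 = £10
  Greenhouse2 to F2: 16 × £3 = £48
  Greenhouse3 to F4: 7 × £6 = £42
Total = 324 + 8 + 216 + 10 + 48 + 42 = £648.
(Supply check: Greenhouse1 ships 85; Greenhouse2 ships 17; Greenhouse3 ships 7.)

648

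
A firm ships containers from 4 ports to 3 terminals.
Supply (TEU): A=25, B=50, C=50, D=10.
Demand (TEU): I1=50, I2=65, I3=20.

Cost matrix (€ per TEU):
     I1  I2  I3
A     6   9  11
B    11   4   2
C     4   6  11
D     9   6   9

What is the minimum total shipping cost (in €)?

An optimal shipping plan:
  A->I1: 25 × €6 = €150
  B->I2: 30 × €4 = €120
  B->I3: 20 × €2 = €40
  C->I1: 25 × €4 = €100
  C->I2: 25 × €6 = €150
  D->I2: 10 × €6 = €60
Total = 150 + 120 + 40 + 100 + 150 + 60 = €620.

620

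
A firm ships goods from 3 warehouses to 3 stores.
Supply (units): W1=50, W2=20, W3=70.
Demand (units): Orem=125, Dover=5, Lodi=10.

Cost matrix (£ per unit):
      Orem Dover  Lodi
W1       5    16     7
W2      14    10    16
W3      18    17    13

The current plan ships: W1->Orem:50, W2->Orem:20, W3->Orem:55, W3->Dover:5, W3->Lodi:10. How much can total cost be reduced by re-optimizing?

Current plan cost = 50·5 + 20·14 + 55·18 + 5·17 + 10·13 = £1735.
Optimal plan:
  W1→Orem: 50 × £5 = £250
  W2→Orem: 15 × £14 = £210
  W2→Dover: 5 × £10 = £50
  W3→Orem: 60 × £18 = £1080
  W3→Lodi: 10 × £13 = £130
Optimal cost = £1720.
Saving = 1735 − 1720 = £15.

15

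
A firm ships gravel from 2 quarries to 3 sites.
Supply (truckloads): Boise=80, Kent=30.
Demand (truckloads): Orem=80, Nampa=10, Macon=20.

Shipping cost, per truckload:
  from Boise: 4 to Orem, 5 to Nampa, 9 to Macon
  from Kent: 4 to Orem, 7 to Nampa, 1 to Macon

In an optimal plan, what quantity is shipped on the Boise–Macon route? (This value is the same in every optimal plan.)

Optimal shipments:
  Boise–Orem: 70 × 4 = 280
  Boise–Nampa: 10 × 5 = 50
  Kent–Orem: 10 × 4 = 40
  Kent–Macon: 20 × 1 = 20
Total cost = 390.
The route Boise→Macon is not used.

0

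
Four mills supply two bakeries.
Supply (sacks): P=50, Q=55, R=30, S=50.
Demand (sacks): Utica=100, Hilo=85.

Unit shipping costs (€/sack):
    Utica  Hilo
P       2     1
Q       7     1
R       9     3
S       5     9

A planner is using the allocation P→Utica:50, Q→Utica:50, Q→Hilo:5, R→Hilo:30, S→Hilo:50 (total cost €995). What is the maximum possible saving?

Current plan cost = 50·2 + 50·7 + 5·1 + 30·3 + 50·9 = €995.
Optimal plan:
  P–Utica: 50 sacks
  Q–Hilo: 55 sacks
  R–Hilo: 30 sacks
  S–Utica: 50 sacks
Optimal cost = €495.
Saving = 995 − 495 = €500.

500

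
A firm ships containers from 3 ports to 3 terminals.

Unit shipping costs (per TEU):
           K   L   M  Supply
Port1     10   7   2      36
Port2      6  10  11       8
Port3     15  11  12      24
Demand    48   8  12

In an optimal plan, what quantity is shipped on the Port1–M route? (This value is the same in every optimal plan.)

12

Optimal shipments:
  Port1 to K: 24 × 10 = 240
  Port1 to M: 12 × 2 = 24
  Port2 to K: 8 × 6 = 48
  Port3 to K: 16 × 15 = 240
  Port3 to L: 8 × 11 = 88
Total cost = 640.
So Port1→M carries 12 TEU.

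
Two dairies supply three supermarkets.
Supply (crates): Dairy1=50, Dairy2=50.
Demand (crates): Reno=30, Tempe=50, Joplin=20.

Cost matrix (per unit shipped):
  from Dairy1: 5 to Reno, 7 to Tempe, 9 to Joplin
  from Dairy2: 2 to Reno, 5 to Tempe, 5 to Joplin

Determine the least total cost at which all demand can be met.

An optimal shipping plan:
  Dairy1–Tempe: 50 × 7 = 350
  Dairy2–Reno: 30 × 2 = 60
  Dairy2–Joplin: 20 × 5 = 100
Total = 350 + 60 + 100 = 510.

510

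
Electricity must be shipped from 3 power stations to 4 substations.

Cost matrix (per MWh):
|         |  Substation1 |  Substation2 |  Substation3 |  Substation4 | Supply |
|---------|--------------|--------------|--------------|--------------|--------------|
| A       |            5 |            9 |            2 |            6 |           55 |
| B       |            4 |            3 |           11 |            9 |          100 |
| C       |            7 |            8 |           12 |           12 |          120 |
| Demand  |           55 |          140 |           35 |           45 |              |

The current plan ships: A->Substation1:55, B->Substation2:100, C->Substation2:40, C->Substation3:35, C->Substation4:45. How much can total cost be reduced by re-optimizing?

Current plan cost = 55·5 + 100·3 + 40·8 + 35·12 + 45·12 = 1855.
Optimal plan:
  A–Substation3: 35 × 2 = 70
  A–Substation4: 20 × 6 = 120
  B–Substation2: 100 × 3 = 300
  C–Substation1: 55 × 7 = 385
  C–Substation2: 40 × 8 = 320
  C–Substation4: 25 × 12 = 300
Optimal cost = 1495.
Saving = 1855 − 1495 = 360.

360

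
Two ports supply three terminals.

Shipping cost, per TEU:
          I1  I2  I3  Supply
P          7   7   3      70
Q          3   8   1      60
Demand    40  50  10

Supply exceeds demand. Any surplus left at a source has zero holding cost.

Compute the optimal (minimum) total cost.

480

A cheapest plan:
  P->I2: 50 × 7 = 350
  Q->I1: 40 × 3 = 120
  Q->I3: 10 × 1 = 10
Total = 350 + 120 + 10 = 480.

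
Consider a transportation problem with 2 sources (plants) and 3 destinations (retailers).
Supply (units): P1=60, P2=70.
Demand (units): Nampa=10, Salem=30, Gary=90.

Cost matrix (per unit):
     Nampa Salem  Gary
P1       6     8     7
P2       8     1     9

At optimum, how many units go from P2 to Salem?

Solving gives:
  P1->Nampa: 10 units
  P1->Gary: 50 units
  P2->Salem: 30 units
  P2->Gary: 40 units
Total cost = 800.
So P2→Salem carries 30 units.

30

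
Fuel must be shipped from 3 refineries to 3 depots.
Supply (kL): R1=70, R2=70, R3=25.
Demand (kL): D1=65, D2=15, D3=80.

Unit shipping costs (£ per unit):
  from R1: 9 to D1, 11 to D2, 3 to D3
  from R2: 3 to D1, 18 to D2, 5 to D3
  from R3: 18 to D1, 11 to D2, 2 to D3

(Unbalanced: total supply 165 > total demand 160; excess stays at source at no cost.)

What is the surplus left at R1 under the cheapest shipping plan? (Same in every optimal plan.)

An optimal plan:
  R1->D2: 15 kL
  R1->D3: 55 kL
  R2->D1: 65 kL
  R3->D3: 25 kL
Total cost = £575.
R1 ships 70 of its 70, leaving 0.

0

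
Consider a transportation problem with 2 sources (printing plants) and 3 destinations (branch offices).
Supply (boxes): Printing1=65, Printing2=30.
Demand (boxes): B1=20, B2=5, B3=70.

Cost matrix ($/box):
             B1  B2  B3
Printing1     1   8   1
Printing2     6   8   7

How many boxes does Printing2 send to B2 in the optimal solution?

The minimum-cost plan:
  Printing1->B3: 65 × $1 = $65
  Printing2->B1: 20 × $6 = $120
  Printing2->B2: 5 × $8 = $40
  Printing2->B3: 5 × $7 = $35
Total cost = $260.
So Printing2→B2 carries 5 boxes.

5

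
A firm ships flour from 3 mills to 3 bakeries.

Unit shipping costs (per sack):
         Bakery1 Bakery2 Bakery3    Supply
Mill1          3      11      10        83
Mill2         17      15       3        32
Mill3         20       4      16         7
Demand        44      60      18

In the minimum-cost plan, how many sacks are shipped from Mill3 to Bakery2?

7

Optimal shipments:
  Mill1→Bakery1: 44 × 3 = 132
  Mill1→Bakery2: 39 × 11 = 429
  Mill2→Bakery2: 14 × 15 = 210
  Mill2→Bakery3: 18 × 3 = 54
  Mill3→Bakery2: 7 × 4 = 28
Total cost = 853.
So Mill3→Bakery2 carries 7 sacks.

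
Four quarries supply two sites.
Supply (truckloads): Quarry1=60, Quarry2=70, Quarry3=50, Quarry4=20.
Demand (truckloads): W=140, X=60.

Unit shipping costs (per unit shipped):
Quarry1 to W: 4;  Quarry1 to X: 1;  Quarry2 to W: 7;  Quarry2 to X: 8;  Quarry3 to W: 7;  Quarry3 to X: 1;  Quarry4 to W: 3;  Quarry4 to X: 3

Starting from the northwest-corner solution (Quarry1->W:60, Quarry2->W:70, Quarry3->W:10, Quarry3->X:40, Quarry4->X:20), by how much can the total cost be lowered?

Current plan cost = 60·4 + 70·7 + 10·7 + 40·1 + 20·3 = 900.
Optimal plan:
  Quarry1 to W: 50 × 4 = 200
  Quarry1 to X: 10 × 1 = 10
  Quarry2 to W: 70 × 7 = 490
  Quarry3 to X: 50 × 1 = 50
  Quarry4 to W: 20 × 3 = 60
Optimal cost = 810.
Saving = 900 − 810 = 90.

90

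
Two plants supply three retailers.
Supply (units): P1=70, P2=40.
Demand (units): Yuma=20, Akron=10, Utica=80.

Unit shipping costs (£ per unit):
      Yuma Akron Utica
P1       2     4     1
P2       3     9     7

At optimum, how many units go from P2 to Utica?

10

Solving gives:
  P1->Utica: 70 units
  P2->Yuma: 20 units
  P2->Akron: 10 units
  P2->Utica: 10 units
Total cost = £290.
So P2→Utica carries 10 units.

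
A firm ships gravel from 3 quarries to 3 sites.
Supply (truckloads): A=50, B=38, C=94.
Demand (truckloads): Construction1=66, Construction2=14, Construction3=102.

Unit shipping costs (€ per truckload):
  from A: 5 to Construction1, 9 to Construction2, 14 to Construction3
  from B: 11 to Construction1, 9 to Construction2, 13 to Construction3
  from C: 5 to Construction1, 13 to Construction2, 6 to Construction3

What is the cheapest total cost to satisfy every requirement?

1220

One minimum-cost allocation:
  A->Construction1: 50 × €5 = €250
  B->Construction1: 16 × €11 = €176
  B->Construction2: 14 × €9 = €126
  B->Construction3: 8 × €13 = €104
  C->Construction3: 94 × €6 = €564
Total = 250 + 176 + 126 + 104 + 564 = €1220.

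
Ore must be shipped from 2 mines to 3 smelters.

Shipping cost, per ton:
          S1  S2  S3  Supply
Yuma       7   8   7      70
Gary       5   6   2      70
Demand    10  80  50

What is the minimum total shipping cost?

An optimal shipping plan:
  Yuma→S1: 10 tons
  Yuma→S2: 60 tons
  Gary→S2: 20 tons
  Gary→S3: 50 tons
Total cost = 770.

770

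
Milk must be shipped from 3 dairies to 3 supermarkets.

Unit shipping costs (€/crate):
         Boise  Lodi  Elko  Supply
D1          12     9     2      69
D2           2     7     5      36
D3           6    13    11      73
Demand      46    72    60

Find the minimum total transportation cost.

1080

One minimum-cost allocation:
  D1 to Lodi: 9 × €9 = €81
  D1 to Elko: 60 × €2 = €120
  D2 to Lodi: 36 × €7 = €252
  D3 to Boise: 46 × €6 = €276
  D3 to Lodi: 27 × €13 = €351
Total = 81 + 120 + 252 + 276 + 351 = €1080.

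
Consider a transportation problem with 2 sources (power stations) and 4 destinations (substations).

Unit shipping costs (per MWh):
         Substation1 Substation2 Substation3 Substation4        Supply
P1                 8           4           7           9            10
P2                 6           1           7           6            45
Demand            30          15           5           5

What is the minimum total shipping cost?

270

One minimum-cost allocation:
  P1→Substation1: 5 × 8 = 40
  P1→Substation3: 5 × 7 = 35
  P2→Substation1: 25 × 6 = 150
  P2→Substation2: 15 × 1 = 15
  P2→Substation4: 5 × 6 = 30
Total = 40 + 35 + 150 + 15 + 30 = 270.
(Supply check: P1 ships 10; P2 ships 45.)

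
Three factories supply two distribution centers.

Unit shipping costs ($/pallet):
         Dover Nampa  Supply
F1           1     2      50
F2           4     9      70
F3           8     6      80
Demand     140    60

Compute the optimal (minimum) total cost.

850

An optimal shipping plan:
  F1 to Dover: 50 pallets
  F2 to Dover: 70 pallets
  F3 to Dover: 20 pallets
  F3 to Nampa: 60 pallets
Total cost = $850.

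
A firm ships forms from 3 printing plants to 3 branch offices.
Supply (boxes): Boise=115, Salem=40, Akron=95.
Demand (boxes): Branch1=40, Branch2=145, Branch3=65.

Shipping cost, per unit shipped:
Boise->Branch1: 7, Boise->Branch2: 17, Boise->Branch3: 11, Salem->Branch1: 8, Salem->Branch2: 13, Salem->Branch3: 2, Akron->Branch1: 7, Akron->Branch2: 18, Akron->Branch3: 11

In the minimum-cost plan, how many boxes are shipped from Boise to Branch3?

The minimum-cost plan:
  Boise to Branch2: 115 × 17 = 1955
  Salem to Branch3: 40 × 2 = 80
  Akron to Branch1: 40 × 7 = 280
  Akron to Branch2: 30 × 18 = 540
  Akron to Branch3: 25 × 11 = 275
Total cost = 3130.
The route Boise→Branch3 is not used.

0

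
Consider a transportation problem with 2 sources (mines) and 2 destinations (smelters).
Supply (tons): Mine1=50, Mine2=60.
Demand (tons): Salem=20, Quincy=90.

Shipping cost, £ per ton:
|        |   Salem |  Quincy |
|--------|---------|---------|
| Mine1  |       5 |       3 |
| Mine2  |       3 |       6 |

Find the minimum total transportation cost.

An optimal shipping plan:
  Mine1 to Quincy: 50 × £3 = £150
  Mine2 to Salem: 20 × £3 = £60
  Mine2 to Quincy: 40 × £6 = £240
Total = 150 + 60 + 240 = £450.

450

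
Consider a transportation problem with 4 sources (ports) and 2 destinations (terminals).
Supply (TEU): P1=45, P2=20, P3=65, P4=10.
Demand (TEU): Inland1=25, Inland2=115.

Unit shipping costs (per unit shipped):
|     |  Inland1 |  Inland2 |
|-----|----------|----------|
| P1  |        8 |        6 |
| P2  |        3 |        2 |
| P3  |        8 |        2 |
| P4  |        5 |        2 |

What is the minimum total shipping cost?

490

One minimum-cost allocation:
  P1–Inland1: 5 × 8 = 40
  P1–Inland2: 40 × 6 = 240
  P2–Inland1: 20 × 3 = 60
  P3–Inland2: 65 × 2 = 130
  P4–Inland2: 10 × 2 = 20
Total = 40 + 240 + 60 + 130 + 20 = 490.
(Supply check: P1 ships 45; P2 ships 20; P3 ships 65; P4 ships 10.)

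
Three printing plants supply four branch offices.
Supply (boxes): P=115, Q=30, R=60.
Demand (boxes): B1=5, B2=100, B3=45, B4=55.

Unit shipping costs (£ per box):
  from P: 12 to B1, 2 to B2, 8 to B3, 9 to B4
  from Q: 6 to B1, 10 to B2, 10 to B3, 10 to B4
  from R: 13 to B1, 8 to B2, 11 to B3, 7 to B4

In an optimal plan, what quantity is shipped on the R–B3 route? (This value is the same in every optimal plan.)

The minimum-cost plan:
  P→B2: 100 × £2 = £200
  P→B3: 15 × £8 = £120
  Q→B1: 5 × £6 = £30
  Q→B3: 25 × £10 = £250
  R→B3: 5 × £11 = £55
  R→B4: 55 × £7 = £385
Total cost = £1040.
So R→B3 carries 5 boxes.

5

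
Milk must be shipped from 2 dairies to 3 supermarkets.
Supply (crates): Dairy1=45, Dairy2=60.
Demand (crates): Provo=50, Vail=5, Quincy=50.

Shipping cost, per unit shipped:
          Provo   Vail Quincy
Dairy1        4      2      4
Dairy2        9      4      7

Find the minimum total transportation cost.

One minimum-cost allocation:
  Dairy1->Provo: 45 × 4 = 180
  Dairy2->Provo: 5 × 9 = 45
  Dairy2->Vail: 5 × 4 = 20
  Dairy2->Quincy: 50 × 7 = 350
Total = 180 + 45 + 20 + 350 = 595.

595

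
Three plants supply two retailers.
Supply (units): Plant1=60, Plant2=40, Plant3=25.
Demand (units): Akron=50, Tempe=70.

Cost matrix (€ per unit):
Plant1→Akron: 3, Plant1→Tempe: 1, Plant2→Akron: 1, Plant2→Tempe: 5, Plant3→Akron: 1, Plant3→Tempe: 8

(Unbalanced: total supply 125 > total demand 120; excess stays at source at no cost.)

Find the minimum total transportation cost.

An optimal shipping plan:
  Plant1–Tempe: 60 × €1 = €60
  Plant2–Akron: 25 × €1 = €25
  Plant2–Tempe: 10 × €5 = €50
  Plant3–Akron: 25 × €1 = €25
Total = 60 + 25 + 50 + 25 = €160.
(Supply check: Plant1 ships 60; Plant2 ships 35; Plant3 ships 25.)

160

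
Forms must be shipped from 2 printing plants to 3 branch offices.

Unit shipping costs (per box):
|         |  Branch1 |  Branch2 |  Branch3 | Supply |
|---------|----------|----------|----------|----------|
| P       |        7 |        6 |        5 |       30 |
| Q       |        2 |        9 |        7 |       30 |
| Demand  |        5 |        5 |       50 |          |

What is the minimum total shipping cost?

One minimum-cost allocation:
  P to Branch2: 5 × 6 = 30
  P to Branch3: 25 × 5 = 125
  Q to Branch1: 5 × 2 = 10
  Q to Branch3: 25 × 7 = 175
Total = 30 + 125 + 10 + 175 = 340.
(Supply check: P ships 30; Q ships 30.)

340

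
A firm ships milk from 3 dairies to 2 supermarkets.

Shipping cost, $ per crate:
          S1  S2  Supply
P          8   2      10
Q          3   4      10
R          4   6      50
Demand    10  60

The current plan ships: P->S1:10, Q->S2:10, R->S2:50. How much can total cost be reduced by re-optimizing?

Current plan cost = 10·8 + 10·4 + 50·6 = $420.
Optimal plan:
  P–S2: 10 crates
  Q–S2: 10 crates
  R–S1: 10 crates
  R–S2: 40 crates
Optimal cost = $340.
Saving = 420 − 340 = $80.

80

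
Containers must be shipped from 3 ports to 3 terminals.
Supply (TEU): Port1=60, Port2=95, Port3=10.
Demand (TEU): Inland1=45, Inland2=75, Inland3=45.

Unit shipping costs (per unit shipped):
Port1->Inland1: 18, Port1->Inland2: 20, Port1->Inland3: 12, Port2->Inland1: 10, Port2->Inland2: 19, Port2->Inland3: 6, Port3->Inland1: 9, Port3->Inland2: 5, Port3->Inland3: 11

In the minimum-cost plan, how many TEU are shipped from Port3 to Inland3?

0

Optimal shipments:
  Port1→Inland2: 60 × 20 = 1200
  Port2→Inland1: 45 × 10 = 450
  Port2→Inland2: 5 × 19 = 95
  Port2→Inland3: 45 × 6 = 270
  Port3→Inland2: 10 × 5 = 50
Total cost = 2065.
The route Port3→Inland3 is not used.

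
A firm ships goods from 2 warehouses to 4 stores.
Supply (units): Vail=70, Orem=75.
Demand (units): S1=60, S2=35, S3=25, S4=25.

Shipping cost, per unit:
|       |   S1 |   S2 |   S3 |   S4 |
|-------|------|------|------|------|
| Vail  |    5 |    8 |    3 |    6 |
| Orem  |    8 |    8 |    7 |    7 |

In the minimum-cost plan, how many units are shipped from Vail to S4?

Solving gives:
  Vail to S1: 45 × 5 = 225
  Vail to S3: 25 × 3 = 75
  Orem to S1: 15 × 8 = 120
  Orem to S2: 35 × 8 = 280
  Orem to S4: 25 × 7 = 175
Total cost = 875.
The route Vail→S4 is not used.

0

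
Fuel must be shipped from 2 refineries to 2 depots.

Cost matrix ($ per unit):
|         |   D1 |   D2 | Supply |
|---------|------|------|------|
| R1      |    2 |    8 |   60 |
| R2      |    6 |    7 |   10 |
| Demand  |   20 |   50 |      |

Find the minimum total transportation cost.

430

A cheapest plan:
  R1–D1: 20 × $2 = $40
  R1–D2: 40 × $8 = $320
  R2–D2: 10 × $7 = $70
Total = 40 + 320 + 70 = $430.
(Supply check: R1 ships 60; R2 ships 10.)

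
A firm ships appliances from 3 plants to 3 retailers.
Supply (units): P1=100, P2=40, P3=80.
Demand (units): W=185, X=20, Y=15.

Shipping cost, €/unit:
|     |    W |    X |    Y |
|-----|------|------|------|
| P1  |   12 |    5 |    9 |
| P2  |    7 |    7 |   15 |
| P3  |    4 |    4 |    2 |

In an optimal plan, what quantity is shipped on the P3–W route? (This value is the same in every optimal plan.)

80

Optimal shipments:
  P1→W: 65 × €12 = €780
  P1→X: 20 × €5 = €100
  P1→Y: 15 × €9 = €135
  P2→W: 40 × €7 = €280
  P3→W: 80 × €4 = €320
Total cost = €1615.
So P3→W carries 80 units.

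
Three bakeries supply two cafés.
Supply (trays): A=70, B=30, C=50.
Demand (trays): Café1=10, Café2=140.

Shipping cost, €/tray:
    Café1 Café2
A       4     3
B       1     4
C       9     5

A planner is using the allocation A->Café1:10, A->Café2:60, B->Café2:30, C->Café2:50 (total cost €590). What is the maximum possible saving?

Current plan cost = 10·4 + 60·3 + 30·4 + 50·5 = €590.
Optimal plan:
  A->Café2: 70 trays
  B->Café1: 10 trays
  B->Café2: 20 trays
  C->Café2: 50 trays
Optimal cost = €550.
Saving = 590 − 550 = €40.

40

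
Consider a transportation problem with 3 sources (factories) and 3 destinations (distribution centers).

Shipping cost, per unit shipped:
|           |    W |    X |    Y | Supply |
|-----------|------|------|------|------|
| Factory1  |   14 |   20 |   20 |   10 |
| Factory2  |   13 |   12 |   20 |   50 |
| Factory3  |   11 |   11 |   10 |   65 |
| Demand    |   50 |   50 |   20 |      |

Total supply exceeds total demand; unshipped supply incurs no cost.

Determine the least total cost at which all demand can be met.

A cheapest plan:
  Factory1→W: 5 pallets
  Factory2→X: 50 pallets
  Factory3→W: 45 pallets
  Factory3→Y: 20 pallets
Total cost = 1365.

1365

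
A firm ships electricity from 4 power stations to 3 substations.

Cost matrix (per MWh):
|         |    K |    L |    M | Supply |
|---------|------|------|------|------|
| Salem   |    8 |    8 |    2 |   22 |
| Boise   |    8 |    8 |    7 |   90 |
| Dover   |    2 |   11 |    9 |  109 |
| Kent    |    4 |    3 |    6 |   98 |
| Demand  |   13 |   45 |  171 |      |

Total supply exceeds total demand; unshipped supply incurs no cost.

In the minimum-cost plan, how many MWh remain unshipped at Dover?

90

Minimum-cost shipments:
  Salem to M: 22 MWh
  Boise to M: 90 MWh
  Dover to K: 13 MWh
  Dover to M: 6 MWh
  Kent to L: 45 MWh
  Kent to M: 53 MWh
Total cost = 1207.
Dover ships 19 of its 109, leaving 90.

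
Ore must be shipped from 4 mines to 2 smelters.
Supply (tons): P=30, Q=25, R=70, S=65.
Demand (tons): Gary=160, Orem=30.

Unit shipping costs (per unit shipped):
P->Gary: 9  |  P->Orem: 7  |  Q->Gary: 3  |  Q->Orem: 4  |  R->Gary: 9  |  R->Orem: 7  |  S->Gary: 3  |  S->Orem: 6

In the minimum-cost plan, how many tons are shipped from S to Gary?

65

Solving gives:
  P→Gary: 30 × 9 = 270
  Q→Gary: 25 × 3 = 75
  R→Gary: 40 × 9 = 360
  R→Orem: 30 × 7 = 210
  S→Gary: 65 × 3 = 195
Total cost = 1110.
So S→Gary carries 65 tons.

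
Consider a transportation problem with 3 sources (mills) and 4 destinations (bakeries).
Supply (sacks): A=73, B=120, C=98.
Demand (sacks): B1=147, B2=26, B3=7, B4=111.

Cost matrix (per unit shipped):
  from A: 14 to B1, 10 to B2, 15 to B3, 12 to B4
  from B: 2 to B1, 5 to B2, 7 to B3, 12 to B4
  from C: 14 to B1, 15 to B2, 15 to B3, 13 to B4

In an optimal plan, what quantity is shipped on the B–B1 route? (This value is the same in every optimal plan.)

Solving gives:
  A→B2: 26 × 10 = 260
  A→B4: 47 × 12 = 564
  B→B1: 120 × 2 = 240
  C→B1: 27 × 14 = 378
  C→B3: 7 × 15 = 105
  C→B4: 64 × 13 = 832
Total cost = 2379.
So B→B1 carries 120 sacks.

120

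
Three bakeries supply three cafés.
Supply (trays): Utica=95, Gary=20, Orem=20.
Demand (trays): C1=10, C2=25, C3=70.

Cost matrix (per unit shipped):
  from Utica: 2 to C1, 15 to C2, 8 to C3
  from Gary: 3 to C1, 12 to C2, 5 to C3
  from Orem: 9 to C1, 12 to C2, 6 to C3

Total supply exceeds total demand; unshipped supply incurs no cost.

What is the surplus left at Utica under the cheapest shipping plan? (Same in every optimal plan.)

30

Minimum-cost shipments:
  Utica–C1: 10 × 2 = 20
  Utica–C2: 5 × 15 = 75
  Utica–C3: 50 × 8 = 400
  Gary–C3: 20 × 5 = 100
  Orem–C2: 20 × 12 = 240
Total cost = 835.
Utica ships 65 of its 95, leaving 30.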